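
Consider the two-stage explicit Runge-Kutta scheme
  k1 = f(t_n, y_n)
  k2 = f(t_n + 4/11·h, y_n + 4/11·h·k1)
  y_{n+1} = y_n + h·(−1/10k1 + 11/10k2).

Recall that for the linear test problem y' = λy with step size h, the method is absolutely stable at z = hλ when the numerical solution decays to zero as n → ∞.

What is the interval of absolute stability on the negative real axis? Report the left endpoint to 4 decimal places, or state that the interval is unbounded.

On y'=λy, z=hλ:
  k1=λy_n ⇒ h·k1=z·y_n;  k2=λ(1+4/11z)y_n ⇒ h·k2=z(1+4/11z)y_n
  y_{n+1}/y_n = 1 − 1/10z + 11/10z(1+4/11z) = 1 + z + 2/5z²
  ⇒ R(z) = 1 + z + 2/5z².

Solve |R(x)|<1 on ℝ⁻.
x=-0.85: |R|=0.4390
R=1: x+2/5x²=0 ⇒ x=−5/2=-2.5000; min R=1−1/(4·2/5)=0.3750>−1
Confirm numerically:
  x=-1.875: |R|=0.53125 <1
  x=-1.838: |R|=0.51330 <1
  x=-1.541: |R|=0.40887 <1
  x=-1.090: |R|=0.38524 <1
  x=-2.900: |R|=1.46400 >1
  x=-2.593: |R|=1.09646 >1
  x=-2.536: |R|=1.03652 >1
Interval (-2.5000, 0).

(-2.5000, 0).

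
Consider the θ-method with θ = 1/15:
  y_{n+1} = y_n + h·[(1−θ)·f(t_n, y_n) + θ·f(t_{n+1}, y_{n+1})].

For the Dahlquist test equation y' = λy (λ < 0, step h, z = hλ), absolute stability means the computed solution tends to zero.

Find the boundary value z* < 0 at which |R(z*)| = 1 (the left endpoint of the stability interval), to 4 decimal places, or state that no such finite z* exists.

left endpoint -2.3077.

With y'=λy (z=hλ):
  y_{n+1} = y_n + z·[14/15·y_n + 1/15·y_{n+1}] ⇒ (1 − 1/15z)y_{n+1} = (1 + 14/15z)y_n
  R(z) = (1 + 14/15z)/(1 − 1/15z).

Boundary: |R(x)|=1, x<0.
x=-0.84: |R|=0.2045
R=−1: 1+14/15x = −1+1/15x ⇒ -13/15x=2 ⇒ x=2/(-13/15)=-2.3077
Confirm numerically:
  x=-1.509: |R|=0.37107 <1
  x=-1.150: |R|=0.06811 <1
  x=-1.004: |R|=0.05899 <1
  x=-2.865: |R|=1.40554 >1
  x=-2.708: |R|=1.29388 >1
Interval (-2.3077, 0).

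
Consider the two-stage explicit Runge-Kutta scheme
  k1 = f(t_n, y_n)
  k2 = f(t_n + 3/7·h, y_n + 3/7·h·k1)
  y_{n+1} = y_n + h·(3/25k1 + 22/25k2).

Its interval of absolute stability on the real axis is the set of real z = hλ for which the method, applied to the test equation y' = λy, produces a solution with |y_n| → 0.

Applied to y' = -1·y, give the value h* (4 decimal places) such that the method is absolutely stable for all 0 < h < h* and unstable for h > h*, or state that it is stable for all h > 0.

(-2.6515,0); λ=-1 ⇒ h* = (175/66)/1 = 2.6515.

Test eqn y'=λy, z=hλ:
  k1=λy_n ⇒ h·k1=z·y_n;  k2=λ(1+3/7z)y_n ⇒ h·k2=z(1+3/7z)y_n
  y_{n+1}/y_n = 1 + 3/25z + 22/25z(1+3/7z) = 1 + z + 66/175z²
  ⇒ R(z) = 1 + z + 66/175z².

Need |R(x)|<1, x<0.
x=-1.3: |R|=0.3374
R=1: x+66/175x²=0 ⇒ x=−175/66=-2.6515; min R=1−1/(4·66/175)=0.3371>−1
Confirm numerically:
  x=-2.165: |R|=0.60275 <1
  x=-1.880: |R|=0.45297 <1
  x=-1.716: |R|=0.39456 <1
  x=-2.940: |R|=1.31987 >1
  x=-2.877: |R|=1.24466 >1
  x=-2.796: |R|=1.15236 >1
Stable set (-2.6515, 0).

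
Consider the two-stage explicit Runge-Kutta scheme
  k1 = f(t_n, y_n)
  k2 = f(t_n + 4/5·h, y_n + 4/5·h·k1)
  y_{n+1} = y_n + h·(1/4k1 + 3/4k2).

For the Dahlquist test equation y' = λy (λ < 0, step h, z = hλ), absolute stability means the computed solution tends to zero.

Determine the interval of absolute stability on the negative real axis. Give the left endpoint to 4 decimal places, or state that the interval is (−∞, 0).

On y'=λy, z=hλ:
  k1=λy_n ⇒ h·k1=z·y_n;  k2=λ(1+4/5z)y_n ⇒ h·k2=z(1+4/5z)y_n
  y_{n+1}/y_n = 1 + 1/4z + 3/4z(1+4/5z) = 1 + z + 3/5z²
  ⇒ R(z) = 1 + z + 3/5z².

Boundary: |R(x)|=1, x<0.
x=-0.46: |R|=0.6670
R=1: x+3/5x²=0 ⇒ x=−5/3=-1.6667; min R=1−1/(4·3/5)=0.5833>−1
Confirm numerically:
  x=-1.336: |R|=0.73494 <1
  x=-0.851: |R|=0.58352 <1
  x=-0.791: |R|=0.58441 <1
  x=-2.259: |R|=1.80285 >1
  x=-1.790: |R|=1.13246 >1
  x=-1.778: |R|=1.11877 >1
Interval (-1.6667, 0).

z∈(-1.6667,0).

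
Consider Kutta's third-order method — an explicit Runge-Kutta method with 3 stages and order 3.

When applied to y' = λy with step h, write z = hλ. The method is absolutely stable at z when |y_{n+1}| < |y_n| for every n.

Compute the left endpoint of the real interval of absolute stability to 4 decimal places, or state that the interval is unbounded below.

Test eqn y'=λy, z=hλ:
  order 3, 3-stage ⇒ R(z)=1+z+z^2/2+z^3/6
  (e.g. R(-1.07)=0.29828, |R|=0.29828)

Find x<0 with |R(x)|<1.
x=-1.07: |R|=0.2983
|R(-2.52)|=1.0120 |R(-0.94)|=0.3634 |R(-0.58)|=0.5557
Bisect:
  x_lo=-3.2030 |R|=2.5501  x_hi=-0.2580 |R|=0.7724
  mid=-1.73051 |R|=0.09689 →hi
  mid=-2.46676 |R|=0.92597 →hi
  mid=-2.83488 |R|=1.61371 →lo
  mid=-2.65082 |R|=1.24188 →lo
  mid=-2.55879 |R|=1.07732 →lo
  mid=-2.51277 |R|=1.00004 →lo
  mid=-2.48976 |R|=0.96261 →hi
  ...
  [-2.51277,-2.51259] ⇒ x*=-2.5127
So |R|<1 on (-2.5127, 0).

left endpoint -2.5127.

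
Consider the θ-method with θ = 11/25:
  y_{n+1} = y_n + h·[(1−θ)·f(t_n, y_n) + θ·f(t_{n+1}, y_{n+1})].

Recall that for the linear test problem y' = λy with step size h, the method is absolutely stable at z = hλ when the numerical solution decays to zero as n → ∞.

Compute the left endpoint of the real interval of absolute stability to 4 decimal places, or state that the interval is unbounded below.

Set f=λy, z=hλ:
  y_{n+1} = y_n + z·[14/25·y_n + 11/25·y_{n+1}] ⇒ (1 − 11/25z)y_{n+1} = (1 + 14/25z)y_n
  so R(z) = (1 + 14/25z)/(1 − 11/25z).

Need |R(x)|<1, x<0.
x=-1.61: |R|=0.0576
R=−1: 1+14/25x = −1+11/25x ⇒ -3/25x=2 ⇒ x=2/(-3/25)=-16.6667
Confirm numerically:
  x=-14.031: |R|=0.95591 <1
  x=-11.962: |R|=0.90986 <1
  x=-7.270: |R|=0.73145 <1
  x=-16.925: |R|=1.00367 >1
  x=-16.855: |R|=1.00269 >1
Stable set (-16.6667, 0).

z* = -16.6667.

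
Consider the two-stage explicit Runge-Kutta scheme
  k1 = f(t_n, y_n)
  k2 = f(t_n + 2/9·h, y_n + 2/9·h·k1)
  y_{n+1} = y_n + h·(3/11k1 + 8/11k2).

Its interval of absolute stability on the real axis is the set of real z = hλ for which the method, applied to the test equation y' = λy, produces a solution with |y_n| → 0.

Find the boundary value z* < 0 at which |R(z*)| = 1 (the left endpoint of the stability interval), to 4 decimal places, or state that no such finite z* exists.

On y'=λy, z=hλ:
  k1=λy_n ⇒ h·k1=z·y_n;  k2=λ(1+2/9z)y_n ⇒ h·k2=z(1+2/9z)y_n
  y_{n+1}/y_n = 1 + 3/11z + 8/11z(1+2/9z) = 1 + z + 16/99z²
  R(z) = 1 + z + 16/99z².

Boundary: |R(x)|=1, x<0.
x=-1.38: |R|=0.0722
R=1: x+16/99x²=0 ⇒ x=−99/16=-6.1875; min R=1−1/(4·16/99)=-0.5469>−1
Confirm numerically:
  x=-5.741: |R|=0.58572 <1
  x=-4.963: |R|=0.01783 <1
  x=-2.996: |R|=0.54533 <1
  x=-2.933: |R|=0.54270 <1
  x=-6.687: |R|=1.53982 >1
  x=-6.517: |R|=1.34705 >1
So |R|<1 on (-6.1875, 0).

left endpoint -6.1875.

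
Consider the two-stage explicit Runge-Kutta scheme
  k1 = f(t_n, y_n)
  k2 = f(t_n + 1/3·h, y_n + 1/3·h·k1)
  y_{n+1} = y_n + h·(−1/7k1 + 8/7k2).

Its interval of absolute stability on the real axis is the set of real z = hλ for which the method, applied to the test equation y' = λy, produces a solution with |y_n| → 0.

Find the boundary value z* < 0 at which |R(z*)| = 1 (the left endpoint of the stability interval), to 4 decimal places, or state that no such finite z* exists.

z* = -2.6250.

On y'=λy, z=hλ:
  k1=λy_n ⇒ h·k1=z·y_n;  k2=λ(1+1/3z)y_n ⇒ h·k2=z(1+1/3z)y_n
  y_{n+1}/y_n = 1 − 1/7z + 8/7z(1+1/3z) = 1 + z + 8/21z²
  so R(z) = 1 + z + 8/21z².

Need |R(x)|<1, x<0.
x=-1.38: |R|=0.3455
R=1: x+8/21x²=0 ⇒ x=−21/8=-2.6250; min R=1−1/(4·8/21)=0.3438>−1
Confirm numerically:
  x=-2.169: |R|=0.62321 <1
  x=-1.931: |R|=0.48948 <1
  x=-1.644: |R|=0.38561 <1
  x=-1.552: |R|=0.36560 <1
  x=-3.103: |R|=1.56504 >1
  x=-2.834: |R|=1.22564 >1
So |R|<1 on (-2.6250, 0).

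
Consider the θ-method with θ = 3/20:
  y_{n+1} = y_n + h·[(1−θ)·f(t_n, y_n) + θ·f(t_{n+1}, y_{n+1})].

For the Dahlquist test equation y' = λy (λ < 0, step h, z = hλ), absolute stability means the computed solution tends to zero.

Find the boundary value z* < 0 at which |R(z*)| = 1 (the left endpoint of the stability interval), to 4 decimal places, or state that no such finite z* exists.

z* = -2.8571.

Set f=λy, z=hλ:
  y_{n+1} = y_n + z·[17/20·y_n + 3/20·y_{n+1}] ⇒ (1 − 3/20z)y_{n+1} = (1 + 17/20z)y_n
  R(z) = (1 + 17/20z)/(1 − 3/20z).

Solve |R(x)|<1 on ℝ⁻.
x=-0.56: |R|=0.4834
R=−1: 1+17/20x = −1+3/20x ⇒ -7/10x=2 ⇒ x=2/(-7/10)=-2.8571
Confirm numerically:
  x=-2.739: |R|=0.94138 <1
  x=-2.429: |R|=0.78033 <1
  x=-1.993: |R|=0.53432 <1
  x=-3.235: |R|=1.17808 >1
  x=-3.056: |R|=1.09545 >1
  x=-3.024: |R|=1.08035 >1
So |R|<1 on (-2.8571, 0).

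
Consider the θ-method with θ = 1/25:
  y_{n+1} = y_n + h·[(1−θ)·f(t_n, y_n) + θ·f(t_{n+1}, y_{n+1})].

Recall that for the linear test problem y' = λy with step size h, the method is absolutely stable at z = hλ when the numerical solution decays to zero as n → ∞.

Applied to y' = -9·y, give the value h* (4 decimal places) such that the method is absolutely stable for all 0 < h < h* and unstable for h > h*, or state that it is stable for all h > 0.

(-2.1739,0); λ=-9 ⇒ h* = (50/23)/9 = 0.2415.

Set f=λy, z=hλ:
  y_{n+1} = y_n + z·[24/25·y_n + 1/25·y_{n+1}] ⇒ (1 − 1/25z)y_{n+1} = (1 + 24/25z)y_n
  ⇒ R(z) = (1 + 24/25z)/(1 − 1/25z).

Solve |R(x)|<1 on ℝ⁻.
x=-1.12: |R|=0.0720
R=−1: 1+24/25x = −1+1/25x ⇒ -23/25x=2 ⇒ x=2/(-23/25)=-2.1739
Confirm numerically:
  x=-2.021: |R|=0.86984 <1
  x=-1.949: |R|=0.80804 <1
  x=-1.525: |R|=0.43732 <1
  x=-1.226: |R|=0.16869 <1
  x=-2.565: |R|=1.32632 >1
  x=-2.383: |R|=1.17562 >1
  x=-2.226: |R|=1.04400 >1
Stable set (-2.1739, 0).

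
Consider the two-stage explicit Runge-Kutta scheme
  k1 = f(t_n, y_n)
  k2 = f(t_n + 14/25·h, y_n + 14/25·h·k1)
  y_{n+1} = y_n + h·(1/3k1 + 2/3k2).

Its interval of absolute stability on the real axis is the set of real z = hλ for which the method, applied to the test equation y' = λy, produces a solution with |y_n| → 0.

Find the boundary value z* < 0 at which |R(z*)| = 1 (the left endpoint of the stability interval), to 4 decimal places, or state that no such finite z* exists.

Test eqn y'=λy, z=hλ:
  k1=λy_n ⇒ h·k1=z·y_n;  k2=λ(1+14/25z)y_n ⇒ h·k2=z(1+14/25z)y_n
  y_{n+1}/y_n = 1 + 1/3z + 2/3z(1+14/25z) = 1 + z + 28/75z²
  R(z) = 1 + z + 28/75z².

Boundary: |R(x)|=1, x<0.
x=-1.11: |R|=0.3500
R=1: x+28/75x²=0 ⇒ x=−75/28=-2.6786; min R=1−1/(4·28/75)=0.3304>−1
Confirm numerically:
  x=-2.655: |R|=0.97664 <1
  x=-2.634: |R|=0.95617 <1
  x=-2.461: |R|=0.80010 <1
  x=-2.080: |R|=0.53519 <1
  x=-3.037: |R|=1.40639 >1
  x=-2.803: |R|=1.13021 >1
Stable set (-2.6786, 0).

z* = -2.6786.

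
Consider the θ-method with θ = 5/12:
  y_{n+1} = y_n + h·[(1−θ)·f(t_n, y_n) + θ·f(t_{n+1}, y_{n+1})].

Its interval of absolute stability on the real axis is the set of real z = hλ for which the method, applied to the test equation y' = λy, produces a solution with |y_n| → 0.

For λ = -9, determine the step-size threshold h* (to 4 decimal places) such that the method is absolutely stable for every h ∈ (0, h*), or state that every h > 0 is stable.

Test eqn y'=λy, z=hλ:
  y_{n+1} = y_n + z·[7/12·y_n + 5/12·y_{n+1}] ⇒ (1 − 5/12z)y_{n+1} = (1 + 7/12z)y_n
  Hence R(z) = (1 + 7/12z)/(1 − 5/12z).

Need |R(x)|<1, x<0.
x=-1.29: |R|=0.1610
R=−1: 1+7/12x = −1+5/12x ⇒ -1/6x=2 ⇒ x=2/(-1/6)=-12.0000
Confirm numerically:
  x=-10.130: |R|=0.94030 <1
  x=-10.062: |R|=0.93779 <1
  x=-7.472: |R|=0.81653 <1
  x=-12.556: |R|=1.01487 >1
  x=-12.513: |R|=1.01376 >1
So |R|<1 on (-12.0000, 0).

(-12.0000,0); λ=-9 ⇒ h* = (12)/9 = 1.3333.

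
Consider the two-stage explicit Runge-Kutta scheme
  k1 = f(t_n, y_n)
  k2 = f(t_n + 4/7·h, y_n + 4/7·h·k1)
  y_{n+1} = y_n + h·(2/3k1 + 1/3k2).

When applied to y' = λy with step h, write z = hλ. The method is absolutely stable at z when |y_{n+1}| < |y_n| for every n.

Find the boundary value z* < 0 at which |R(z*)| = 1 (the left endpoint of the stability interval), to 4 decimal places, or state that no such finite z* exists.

z* = -5.2500.

On y'=λy, z=hλ:
  k1=λy_n ⇒ h·k1=z·y_n;  k2=λ(1+4/7z)y_n ⇒ h·k2=z(1+4/7z)y_n
  y_{n+1}/y_n = 1 + 2/3z + 1/3z(1+4/7z) = 1 + z + 4/21z²
  Hence R(z) = 1 + z + 4/21z².

Boundary: |R(x)|=1, x<0.
x=-0.47: |R|=0.5721
R=1: x+4/21x²=0 ⇒ x=−21/4=-5.2500; min R=1−1/(4·4/21)=-0.3125>−1
Confirm numerically:
  x=-4.184: |R|=0.15045 <1
  x=-3.534: |R|=0.15511 <1
  x=-3.074: |R|=0.27410 <1
  x=-5.648: |R|=1.42817 >1
  x=-5.510: |R|=1.27288 >1
  x=-5.452: |R|=1.20977 >1
So |R|<1 on (-5.2500, 0).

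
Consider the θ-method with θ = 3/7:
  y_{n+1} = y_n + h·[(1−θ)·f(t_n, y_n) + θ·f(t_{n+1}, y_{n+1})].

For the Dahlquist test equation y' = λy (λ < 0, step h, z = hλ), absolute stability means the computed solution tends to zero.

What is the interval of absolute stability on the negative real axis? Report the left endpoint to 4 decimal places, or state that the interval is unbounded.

On y'=λy, z=hλ:
  y_{n+1} = y_n + z·[4/7·y_n + 3/7·y_{n+1}] ⇒ (1 − 3/7z)y_{n+1} = (1 + 4/7z)y_n
  ⇒ R(z) = (1 + 4/7z)/(1 − 3/7z).

Find x<0 with |R(x)|<1.
x=-0.86: |R|=0.3716
R=−1: 1+4/7x = −1+3/7x ⇒ -1/7x=2 ⇒ x=2/(-1/7)=-14.0000
Confirm numerically:
  x=-11.750: |R|=0.94675 <1
  x=-7.384: |R|=0.77305 <1
  x=-6.816: |R|=0.73827 <1
  x=-14.565: |R|=1.01115 >1
  x=-14.419: |R|=1.00834 >1
  x=-14.412: |R|=1.00820 >1
Interval (-14.0000, 0).

(-14.0000, 0).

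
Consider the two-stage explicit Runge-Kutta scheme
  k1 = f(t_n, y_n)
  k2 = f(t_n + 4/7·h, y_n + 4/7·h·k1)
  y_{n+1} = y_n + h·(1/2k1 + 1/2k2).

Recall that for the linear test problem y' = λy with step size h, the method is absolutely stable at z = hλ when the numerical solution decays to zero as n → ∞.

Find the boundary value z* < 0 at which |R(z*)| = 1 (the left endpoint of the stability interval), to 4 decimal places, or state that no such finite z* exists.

z* = -3.5000.

Test eqn y'=λy, z=hλ:
  k1=λy_n ⇒ h·k1=z·y_n;  k2=λ(1+4/7z)y_n ⇒ h·k2=z(1+4/7z)y_n
  y_{n+1}/y_n = 1 + 1/2z + 1/2z(1+4/7z) = 1 + z + 2/7z²
  ⇒ R(z) = 1 + z + 2/7z².

Boundary: |R(x)|=1, x<0.
x=-0.32: |R|=0.7093
R=1: x+2/7x²=0 ⇒ x=−7/2=-3.5000; min R=1−1/(4·2/7)=0.1250>−1
Confirm numerically:
  x=-3.374: |R|=0.87854 <1
  x=-1.786: |R|=0.12537 <1
  x=-1.440: |R|=0.15246 <1
  x=-3.749: |R|=1.26671 >1
  x=-3.650: |R|=1.15643 >1
Stable set (-3.5000, 0).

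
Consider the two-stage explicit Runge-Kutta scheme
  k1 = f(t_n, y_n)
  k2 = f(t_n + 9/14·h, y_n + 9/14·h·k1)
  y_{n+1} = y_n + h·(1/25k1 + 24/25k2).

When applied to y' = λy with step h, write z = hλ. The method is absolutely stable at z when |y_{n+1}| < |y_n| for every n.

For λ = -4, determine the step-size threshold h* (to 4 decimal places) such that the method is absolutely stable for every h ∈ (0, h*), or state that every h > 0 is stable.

Set f=λy, z=hλ:
  k1=λy_n ⇒ h·k1=z·y_n;  k2=λ(1+9/14z)y_n ⇒ h·k2=z(1+9/14z)y_n
  y_{n+1}/y_n = 1 + 1/25z + 24/25z(1+9/14z) = 1 + z + 108/175z²
  Hence R(z) = 1 + z + 108/175z².

Boundary: |R(x)|=1, x<0.
x=-0.64: |R|=0.6128
R=1: x+108/175x²=0 ⇒ x=−175/108=-1.6204; min R=1−1/(4·108/175)=0.5949>−1
Confirm numerically:
  x=-1.465: |R|=0.85953 <1
  x=-1.201: |R|=0.68917 <1
  x=-0.678: |R|=0.60569 <1
  x=-2.138: |R|=1.68299 >1
  x=-1.873: |R|=1.29202 >1
So |R|<1 on (-1.6204, 0).

(-1.6204,0); λ=-4 ⇒ h* = (175/108)/4 = 0.4051.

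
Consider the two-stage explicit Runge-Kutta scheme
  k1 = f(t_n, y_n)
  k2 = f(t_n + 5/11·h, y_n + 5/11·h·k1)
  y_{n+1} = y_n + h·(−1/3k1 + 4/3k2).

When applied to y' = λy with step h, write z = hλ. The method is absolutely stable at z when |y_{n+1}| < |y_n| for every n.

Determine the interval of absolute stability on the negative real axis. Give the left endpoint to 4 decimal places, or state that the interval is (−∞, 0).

With y'=λy (z=hλ):
  k1=λy_n ⇒ h·k1=z·y_n;  k2=λ(1+5/11z)y_n ⇒ h·k2=z(1+5/11z)y_n
  y_{n+1}/y_n = 1 − 1/3z + 4/3z(1+5/11z) = 1 + z + 20/33z²
  Hence R(z) = 1 + z + 20/33z².

Find x<0 with |R(x)|<1.
x=-1.51: |R|=0.8719
R=1: x+20/33x²=0 ⇒ x=−33/20=-1.6500; min R=1−1/(4·20/33)=0.5875>−1
Confirm numerically:
  x=-1.259: |R|=0.70166 <1
  x=-1.255: |R|=0.69956 <1
  x=-0.896: |R|=0.59056 <1
  x=-2.103: |R|=1.57737 >1
  x=-2.005: |R|=1.43138 >1
So |R|<1 on (-1.6500, 0).

z∈(-1.6500,0).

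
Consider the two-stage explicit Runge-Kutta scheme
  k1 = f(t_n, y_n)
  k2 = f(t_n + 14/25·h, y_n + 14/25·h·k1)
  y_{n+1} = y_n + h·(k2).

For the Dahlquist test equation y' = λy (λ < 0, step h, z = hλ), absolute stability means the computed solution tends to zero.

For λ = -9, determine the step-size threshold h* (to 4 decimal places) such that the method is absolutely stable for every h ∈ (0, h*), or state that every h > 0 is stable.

With y'=λy (z=hλ):
  k1=λy_n ⇒ h·k1=z·y_n;  k2=λ(1+14/25z)y_n ⇒ h·k2=z(1+14/25z)y_n
  y_{n+1}/y_n = 1 + z(1+14/25z) = 1 + z + 14/25z²
  R(z) = 1 + z + 14/25z².

Need |R(x)|<1, x<0.
x=-1.35: |R|=0.6706
R=1: x+14/25x²=0 ⇒ x=−25/14=-1.7857; min R=1−1/(4·14/25)=0.5536>−1
Confirm numerically:
  x=-1.524: |R|=0.77664 <1
  x=-1.375: |R|=0.68375 <1
  x=-1.316: |R|=0.65384 <1
  x=-2.282: |R|=1.63421 >1
  x=-1.902: |R|=1.12386 >1
  x=-1.830: |R|=1.04538 >1
So |R|<1 on (-1.7857, 0).

(-1.7857,0); λ=-9 ⇒ h* = (25/14)/9 = 0.1984.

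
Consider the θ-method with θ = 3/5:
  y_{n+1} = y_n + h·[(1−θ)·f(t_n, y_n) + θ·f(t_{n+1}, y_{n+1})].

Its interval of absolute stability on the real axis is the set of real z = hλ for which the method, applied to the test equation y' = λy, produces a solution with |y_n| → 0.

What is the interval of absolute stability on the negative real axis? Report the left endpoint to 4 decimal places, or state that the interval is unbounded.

Test eqn y'=λy, z=hλ:
  y_{n+1} = y_n + z·[2/5·y_n + 3/5·y_{n+1}] ⇒ (1 − 3/5z)y_{n+1} = (1 + 2/5z)y_n
  so R(z) = (1 + 2/5z)/(1 − 3/5z).

Boundary: |R(x)|=1, x<0.
x=-0.77: |R|=0.4733
x=-2: |R|=0.0909
x=-10: |R|=0.4286
x=-100: |R|=0.6393
θ=3/5≥1/2 ⇒ |1+2/5x|<|1−3/5x| ∀x<0 ⇒ stable on all of ℝ⁻.

unbounded; (−∞, 0).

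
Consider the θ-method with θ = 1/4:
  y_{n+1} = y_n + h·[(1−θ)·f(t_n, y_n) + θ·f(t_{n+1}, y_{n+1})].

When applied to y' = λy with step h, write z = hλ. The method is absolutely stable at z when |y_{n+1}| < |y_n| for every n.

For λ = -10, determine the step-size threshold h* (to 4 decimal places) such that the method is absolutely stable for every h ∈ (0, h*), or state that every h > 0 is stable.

Set f=λy, z=hλ:
  y_{n+1} = y_n + z·[3/4·y_n + 1/4·y_{n+1}] ⇒ (1 − 1/4z)y_{n+1} = (1 + 3/4z)y_n
  Hence R(z) = (1 + 3/4z)/(1 − 1/4z).

Need |R(x)|<1, x<0.
x=-1.74: |R|=0.2125
R=−1: 1+3/4x = −1+1/4x ⇒ -1/2x=2 ⇒ x=2/(-1/2)=-4.0000
Confirm numerically:
  x=-2.156: |R|=0.40091 <1
  x=-2.137: |R|=0.39286 <1
  x=-2.026: |R|=0.34484 <1
  x=-1.877: |R|=0.27752 <1
  x=-4.064: |R|=1.01587 >1
  x=-4.021: |R|=1.00524 >1
Interval (-4.0000, 0).

(-4.0000,0); λ=-10 ⇒ h* = (4)/10 = 0.4000.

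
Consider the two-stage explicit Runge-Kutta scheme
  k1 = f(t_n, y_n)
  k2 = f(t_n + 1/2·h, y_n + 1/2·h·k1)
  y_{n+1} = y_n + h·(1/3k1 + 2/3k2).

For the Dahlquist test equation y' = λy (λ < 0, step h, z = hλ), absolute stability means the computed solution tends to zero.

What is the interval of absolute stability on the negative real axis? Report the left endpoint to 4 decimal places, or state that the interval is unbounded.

z∈(-3.0000,0).

Test eqn y'=λy, z=hλ:
  k1=λy_n ⇒ h·k1=z·y_n;  k2=λ(1+1/2z)y_n ⇒ h·k2=z(1+1/2z)y_n
  y_{n+1}/y_n = 1 + 1/3z + 2/3z(1+1/2z) = 1 + z + 1/3z²
  Hence R(z) = 1 + z + 1/3z².

Solve |R(x)|<1 on ℝ⁻.
x=-1.69: |R|=0.2620
R=1: x+1/3x²=0 ⇒ x=−3=-3.0000; min R=1−1/(4·1/3)=0.2500>−1
Confirm numerically:
  x=-2.948: |R|=0.94890 <1
  x=-2.569: |R|=0.63092 <1
  x=-2.257: |R|=0.44102 <1
  x=-3.555: |R|=1.65768 >1
  x=-3.241: |R|=1.26036 >1
  x=-3.159: |R|=1.16743 >1
So |R|<1 on (-3.0000, 0).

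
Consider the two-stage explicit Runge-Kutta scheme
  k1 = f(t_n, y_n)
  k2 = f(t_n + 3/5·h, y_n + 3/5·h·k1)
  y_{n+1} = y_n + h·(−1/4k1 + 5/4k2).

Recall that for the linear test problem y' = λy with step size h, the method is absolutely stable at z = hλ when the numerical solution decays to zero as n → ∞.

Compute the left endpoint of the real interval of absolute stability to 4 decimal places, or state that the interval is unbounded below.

With y'=λy (z=hλ):
  k1=λy_n ⇒ h·k1=z·y_n;  k2=λ(1+3/5z)y_n ⇒ h·k2=z(1+3/5z)y_n
  y_{n+1}/y_n = 1 − 1/4z + 5/4z(1+3/5z) = 1 + z + 3/4z²
  Hence R(z) = 1 + z + 3/4z².

Need |R(x)|<1, x<0.
x=-1.49: |R|=1.1751
R=1: x+3/4x²=0 ⇒ x=−4/3=-1.3333; min R=1−1/(4·3/4)=0.6667>−1
Confirm numerically:
  x=-0.943: |R|=0.72394 <1
  x=-0.941: |R|=0.72311 <1
  x=-0.701: |R|=0.66755 <1
  x=-0.547: |R|=0.67741 <1
  x=-1.891: |R|=1.79091 >1
  x=-1.884: |R|=1.77809 >1
  x=-1.471: |R|=1.15188 >1
So |R|<1 on (-1.3333, 0).

z* = -1.3333.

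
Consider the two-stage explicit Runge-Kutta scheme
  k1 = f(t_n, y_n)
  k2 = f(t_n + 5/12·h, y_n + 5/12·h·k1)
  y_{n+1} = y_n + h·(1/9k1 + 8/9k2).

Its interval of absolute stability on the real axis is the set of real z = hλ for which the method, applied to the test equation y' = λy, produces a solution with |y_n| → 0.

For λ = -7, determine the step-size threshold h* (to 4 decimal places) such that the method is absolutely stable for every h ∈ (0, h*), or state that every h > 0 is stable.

Test eqn y'=λy, z=hλ:
  k1=λy_n ⇒ h·k1=z·y_n;  k2=λ(1+5/12z)y_n ⇒ h·k2=z(1+5/12z)y_n
  y_{n+1}/y_n = 1 + 1/9z + 8/9z(1+5/12z) = 1 + z + 10/27z²
  ⇒ R(z) = 1 + z + 10/27z².

Boundary: |R(x)|=1, x<0.
x=-0.52: |R|=0.5801
R=1: x+10/27x²=0 ⇒ x=−27/10=-2.7000; min R=1−1/(4·10/27)=0.3250>−1
Confirm numerically:
  x=-1.970: |R|=0.46737 <1
  x=-1.908: |R|=0.44032 <1
  x=-1.847: |R|=0.41648 <1
  x=-3.206: |R|=1.60083 >1
  x=-3.053: |R|=1.39915 >1
  x=-2.999: |R|=1.33211 >1
Stable set (-2.7000, 0).

(-2.7000,0); λ=-7 ⇒ h* = (27/10)/7 = 0.3857.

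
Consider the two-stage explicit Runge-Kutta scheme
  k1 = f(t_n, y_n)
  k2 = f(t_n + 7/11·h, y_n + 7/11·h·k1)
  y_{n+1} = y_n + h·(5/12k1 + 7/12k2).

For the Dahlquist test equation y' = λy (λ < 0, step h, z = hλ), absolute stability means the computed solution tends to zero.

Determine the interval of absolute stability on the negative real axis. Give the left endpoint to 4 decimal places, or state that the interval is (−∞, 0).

(-2.6939, 0).

Test eqn y'=λy, z=hλ:
  k1=λy_n ⇒ h·k1=z·y_n;  k2=λ(1+7/11z)y_n ⇒ h·k2=z(1+7/11z)y_n
  y_{n+1}/y_n = 1 + 5/12z + 7/12z(1+7/11z) = 1 + z + 49/132z²
  Hence R(z) = 1 + z + 49/132z².

Need |R(x)|<1, x<0.
x=-1.31: |R|=0.3270
R=1: x+49/132x²=0 ⇒ x=−132/49=-2.6939; min R=1−1/(4·49/132)=0.3265>−1
Confirm numerically:
  x=-2.631: |R|=0.93859 <1
  x=-2.268: |R|=0.64145 <1
  x=-1.566: |R|=0.34434 <1
  x=-3.042: |R|=1.39311 >1
  x=-2.756: |R|=1.06356 >1
Interval (-2.6939, 0).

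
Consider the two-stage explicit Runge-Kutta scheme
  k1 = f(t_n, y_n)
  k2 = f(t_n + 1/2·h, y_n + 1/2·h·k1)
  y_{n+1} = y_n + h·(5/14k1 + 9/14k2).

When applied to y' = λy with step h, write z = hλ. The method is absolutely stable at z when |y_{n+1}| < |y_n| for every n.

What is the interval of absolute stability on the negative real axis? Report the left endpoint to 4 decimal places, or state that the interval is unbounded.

Set f=λy, z=hλ:
  k1=λy_n ⇒ h·k1=z·y_n;  k2=λ(1+1/2z)y_n ⇒ h·k2=z(1+1/2z)y_n
  y_{n+1}/y_n = 1 + 5/14z + 9/14z(1+1/2z) = 1 + z + 9/28z²
  R(z) = 1 + z + 9/28z².

Solve |R(x)|<1 on ℝ⁻.
x=-0.99: |R|=0.3250
R=1: x+9/28x²=0 ⇒ x=−28/9=-3.1111; min R=1−1/(4·9/28)=0.2222>−1
Confirm numerically:
  x=-2.668: |R|=0.62000 <1
  x=-2.206: |R|=0.35821 <1
  x=-1.739: |R|=0.23304 <1
  x=-3.671: |R|=1.66065 >1
  x=-3.284: |R|=1.18250 >1
  x=-3.201: |R|=1.09249 >1
Stable set (-3.1111, 0).

(-3.1111, 0).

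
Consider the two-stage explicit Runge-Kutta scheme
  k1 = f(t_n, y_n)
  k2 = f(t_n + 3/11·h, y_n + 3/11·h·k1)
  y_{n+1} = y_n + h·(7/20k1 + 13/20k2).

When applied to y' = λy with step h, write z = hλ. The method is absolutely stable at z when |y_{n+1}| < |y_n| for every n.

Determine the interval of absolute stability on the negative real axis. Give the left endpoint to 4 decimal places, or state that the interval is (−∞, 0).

z∈(-5.6410,0).

With y'=λy (z=hλ):
  k1=λy_n ⇒ h·k1=z·y_n;  k2=λ(1+3/11z)y_n ⇒ h·k2=z(1+3/11z)y_n
  y_{n+1}/y_n = 1 + 7/20z + 13/20z(1+3/11z) = 1 + z + 39/220z²
  R(z) = 1 + z + 39/220z².

Boundary: |R(x)|=1, x<0.
x=-1.69: |R|=0.1837
R=1: x+39/220x²=0 ⇒ x=−220/39=-5.6410; min R=1−1/(4·39/220)=-0.4103>−1
Confirm numerically:
  x=-3.432: |R|=0.34397 <1
  x=-3.187: |R|=0.38645 <1
  x=-3.022: |R|=0.40306 <1
  x=-2.336: |R|=0.36864 <1
  x=-5.869: |R|=1.23719 >1
  x=-5.866: |R|=1.23395 >1
  x=-5.832: |R|=1.19744 >1
So |R|<1 on (-5.6410, 0).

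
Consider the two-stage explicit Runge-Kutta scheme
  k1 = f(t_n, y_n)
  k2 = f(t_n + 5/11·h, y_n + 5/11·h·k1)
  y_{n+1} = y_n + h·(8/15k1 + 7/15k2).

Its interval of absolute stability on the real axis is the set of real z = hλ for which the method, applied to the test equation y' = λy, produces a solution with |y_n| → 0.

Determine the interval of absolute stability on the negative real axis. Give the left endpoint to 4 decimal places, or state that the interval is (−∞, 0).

z∈(-4.7143,0).

Test eqn y'=λy, z=hλ:
  k1=λy_n ⇒ h·k1=z·y_n;  k2=λ(1+5/11z)y_n ⇒ h·k2=z(1+5/11z)y_n
  y_{n+1}/y_n = 1 + 8/15z + 7/15z(1+5/11z) = 1 + z + 7/33z²
  R(z) = 1 + z + 7/33z².

Need |R(x)|<1, x<0.
x=-0.45: |R|=0.5930
R=1: x+7/33x²=0 ⇒ x=−33/7=-4.7143; min R=1−1/(4·7/33)=-0.1786>−1
Confirm numerically:
  x=-2.964: |R|=0.10045 <1
  x=-2.862: |R|=0.12451 <1
  x=-2.169: |R|=0.17106 <1
  x=-5.000: |R|=1.30303 >1
  x=-4.964: |R|=1.26294 >1
Stable set (-4.7143, 0).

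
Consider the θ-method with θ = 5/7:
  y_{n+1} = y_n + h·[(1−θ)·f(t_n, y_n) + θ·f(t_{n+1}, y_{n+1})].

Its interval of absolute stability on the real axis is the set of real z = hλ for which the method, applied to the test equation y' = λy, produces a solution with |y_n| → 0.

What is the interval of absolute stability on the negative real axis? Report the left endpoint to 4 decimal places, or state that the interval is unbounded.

(−∞, 0) — no finite endpoint.

On y'=λy, z=hλ:
  y_{n+1} = y_n + z·[2/7·y_n + 5/7·y_{n+1}] ⇒ (1 − 5/7z)y_{n+1} = (1 + 2/7z)y_n
  so R(z) = (1 + 2/7z)/(1 − 5/7z).

Find x<0 with |R(x)|<1.
x=-1: |R|=0.4167
x=-2: |R|=0.1765
x=-10: |R|=0.2281
x=-100: |R|=0.3807
θ=5/7≥1/2 ⇒ |1+2/7x|<|1−5/7x| ∀x<0 ⇒ stable on all of ℝ⁻.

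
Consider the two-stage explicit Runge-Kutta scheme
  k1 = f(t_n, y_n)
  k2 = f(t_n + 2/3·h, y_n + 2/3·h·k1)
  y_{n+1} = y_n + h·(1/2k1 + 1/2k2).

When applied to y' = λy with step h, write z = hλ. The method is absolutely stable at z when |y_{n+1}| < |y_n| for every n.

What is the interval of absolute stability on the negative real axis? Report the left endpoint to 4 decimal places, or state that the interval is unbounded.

Test eqn y'=λy, z=hλ:
  k1=λy_n ⇒ h·k1=z·y_n;  k2=λ(1+2/3z)y_n ⇒ h·k2=z(1+2/3z)y_n
  y_{n+1}/y_n = 1 + 1/2z + 1/2z(1+2/3z) = 1 + z + 1/3z²
  Hence R(z) = 1 + z + 1/3z².

Need |R(x)|<1, x<0.
x=-1.13: |R|=0.2956
R=1: x+1/3x²=0 ⇒ x=−3=-3.0000; min R=1−1/(4·1/3)=0.2500>−1
Confirm numerically:
  x=-2.910: |R|=0.91270 <1
  x=-2.363: |R|=0.49826 <1
  x=-2.075: |R|=0.36021 <1
  x=-1.557: |R|=0.25108 <1
  x=-3.586: |R|=1.70047 >1
  x=-3.296: |R|=1.32521 >1
Stable set (-3.0000, 0).

z∈(-3.0000,0).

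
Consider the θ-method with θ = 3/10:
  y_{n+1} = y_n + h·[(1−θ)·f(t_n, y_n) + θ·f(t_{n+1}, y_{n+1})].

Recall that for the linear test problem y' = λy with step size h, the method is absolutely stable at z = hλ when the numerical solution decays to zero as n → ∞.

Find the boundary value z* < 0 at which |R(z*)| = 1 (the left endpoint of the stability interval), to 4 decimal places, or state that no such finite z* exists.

Set f=λy, z=hλ:
  y_{n+1} = y_n + z·[7/10·y_n + 3/10·y_{n+1}] ⇒ (1 − 3/10z)y_{n+1} = (1 + 7/10z)y_n
  ⇒ R(z) = (1 + 7/10z)/(1 − 3/10z).

Need |R(x)|<1, x<0.
x=-0.58: |R|=0.5060
R=−1: 1+7/10x = −1+3/10x ⇒ -2/5x=2 ⇒ x=2/(-2/5)=-5.0000
Confirm numerically:
  x=-3.730: |R|=0.76026 <1
  x=-2.424: |R|=0.40343 <1
  x=-2.126: |R|=0.29808 <1
  x=-5.436: |R|=1.06629 >1
  x=-5.170: |R|=1.02666 >1
  x=-5.071: |R|=1.01126 >1
Interval (-5.0000, 0).

z* = -5.0000.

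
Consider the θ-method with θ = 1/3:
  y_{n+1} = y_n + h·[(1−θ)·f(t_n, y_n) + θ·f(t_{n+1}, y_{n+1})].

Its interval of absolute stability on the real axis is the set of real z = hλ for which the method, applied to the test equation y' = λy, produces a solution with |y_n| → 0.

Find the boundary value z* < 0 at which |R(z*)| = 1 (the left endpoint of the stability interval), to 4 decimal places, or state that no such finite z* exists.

Set f=λy, z=hλ:
  y_{n+1} = y_n + z·[2/3·y_n + 1/3·y_{n+1}] ⇒ (1 − 1/3z)y_{n+1} = (1 + 2/3z)y_n
  so R(z) = (1 + 2/3z)/(1 − 1/3z).

Solve |R(x)|<1 on ℝ⁻.
x=-1.52: |R|=0.0088
R=−1: 1+2/3x = −1+1/3x ⇒ -1/3x=2 ⇒ x=2/(-1/3)=-6.0000
Confirm numerically:
  x=-5.580: |R|=0.95105 <1
  x=-4.710: |R|=0.83268 <1
  x=-3.576: |R|=0.63139 <1
  x=-2.955: |R|=0.48866 <1
  x=-6.558: |R|=1.05838 >1
  x=-6.179: |R|=1.01950 >1
So |R|<1 on (-6.0000, 0).

z* = -6.0000.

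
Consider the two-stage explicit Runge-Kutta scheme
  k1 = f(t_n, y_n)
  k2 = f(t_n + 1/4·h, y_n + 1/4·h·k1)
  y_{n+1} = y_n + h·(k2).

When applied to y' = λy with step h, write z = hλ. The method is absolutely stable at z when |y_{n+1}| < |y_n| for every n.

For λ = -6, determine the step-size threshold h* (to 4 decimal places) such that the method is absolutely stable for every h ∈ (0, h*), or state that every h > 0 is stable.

(-4.0000,0); λ=-6 ⇒ h* = (4)/6 = 0.6667.

Set f=λy, z=hλ:
  k1=λy_n ⇒ h·k1=z·y_n;  k2=λ(1+1/4z)y_n ⇒ h·k2=z(1+1/4z)y_n
  y_{n+1}/y_n = 1 + z(1+1/4z) = 1 + z + 1/4z²
  Hence R(z) = 1 + z + 1/4z².

Find x<0 with |R(x)|<1.
x=-0.56: |R|=0.5184
R=1: x+1/4x²=0 ⇒ x=−4=-4.0000; min R=1−1/(4·1/4)=0.0000>−1
Confirm numerically:
  x=-3.936: |R|=0.93702 <1
  x=-3.626: |R|=0.66097 <1
  x=-2.052: |R|=0.00068 <1
  x=-1.784: |R|=0.01166 <1
  x=-4.373: |R|=1.40778 >1
  x=-4.159: |R|=1.16532 >1
  x=-4.115: |R|=1.11831 >1
Stable set (-4.0000, 0).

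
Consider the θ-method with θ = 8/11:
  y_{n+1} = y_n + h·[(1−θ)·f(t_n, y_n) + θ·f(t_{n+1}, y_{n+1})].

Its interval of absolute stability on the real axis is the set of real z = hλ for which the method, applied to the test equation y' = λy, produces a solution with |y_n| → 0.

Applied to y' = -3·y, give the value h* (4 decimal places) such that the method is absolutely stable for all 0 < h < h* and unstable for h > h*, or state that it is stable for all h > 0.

(−∞, 0) — no finite endpoint. Any h>0 works for λ=-3.

Set f=λy, z=hλ:
  y_{n+1} = y_n + z·[3/11·y_n + 8/11·y_{n+1}] ⇒ (1 − 8/11z)y_{n+1} = (1 + 3/11z)y_n
  Hence R(z) = (1 + 3/11z)/(1 − 8/11z).

Find x<0 with |R(x)|<1.
x=-0.68: |R|=0.5450
x=-2: |R|=0.1852
x=-10: |R|=0.2088
x=-100: |R|=0.3564
θ=8/11≥1/2 ⇒ |1+3/11x|<|1−8/11x| ∀x<0 ⇒ unbounded interval.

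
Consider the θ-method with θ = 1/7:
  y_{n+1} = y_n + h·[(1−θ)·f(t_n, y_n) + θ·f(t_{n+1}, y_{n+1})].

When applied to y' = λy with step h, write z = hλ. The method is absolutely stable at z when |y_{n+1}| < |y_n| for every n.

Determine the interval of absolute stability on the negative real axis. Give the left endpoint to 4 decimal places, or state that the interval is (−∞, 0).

(-2.8000, 0).

Set f=λy, z=hλ:
  y_{n+1} = y_n + z·[6/7·y_n + 1/7·y_{n+1}] ⇒ (1 − 1/7z)y_{n+1} = (1 + 6/7z)y_n
  ⇒ R(z) = (1 + 6/7z)/(1 − 1/7z).

Need |R(x)|<1, x<0.
x=-0.72: |R|=0.3472
R=−1: 1+6/7x = −1+1/7x ⇒ -5/7x=2 ⇒ x=2/(-5/7)=-2.8000
Confirm numerically:
  x=-2.752: |R|=0.97539 <1
  x=-2.663: |R|=0.92911 <1
  x=-1.698: |R|=0.36652 <1
  x=-1.136: |R|=0.02262 <1
  x=-3.282: |R|=1.23439 >1
  x=-3.241: |R|=1.21531 >1
  x=-3.045: |R|=1.12195 >1
Stable set (-2.8000, 0).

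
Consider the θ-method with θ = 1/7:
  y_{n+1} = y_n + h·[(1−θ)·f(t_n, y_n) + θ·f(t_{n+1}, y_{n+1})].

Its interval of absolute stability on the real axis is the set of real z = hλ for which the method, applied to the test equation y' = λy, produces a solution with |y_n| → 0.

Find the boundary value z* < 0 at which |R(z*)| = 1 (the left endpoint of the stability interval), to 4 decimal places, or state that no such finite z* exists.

left endpoint -2.8000.

Set f=λy, z=hλ:
  y_{n+1} = y_n + z·[6/7·y_n + 1/7·y_{n+1}] ⇒ (1 − 1/7z)y_{n+1} = (1 + 6/7z)y_n
  so R(z) = (1 + 6/7z)/(1 − 1/7z).

Find x<0 with |R(x)|<1.
x=-1.54: |R|=0.2623
R=−1: 1+6/7x = −1+1/7x ⇒ -5/7x=2 ⇒ x=2/(-5/7)=-2.8000
Confirm numerically:
  x=-2.471: |R|=0.82631 <1
  x=-1.677: |R|=0.35289 <1
  x=-1.534: |R|=0.25826 <1
  x=-1.182: |R|=0.01124 <1
  x=-3.187: |R|=1.18995 >1
  x=-2.827: |R|=1.01374 >1
So |R|<1 on (-2.8000, 0).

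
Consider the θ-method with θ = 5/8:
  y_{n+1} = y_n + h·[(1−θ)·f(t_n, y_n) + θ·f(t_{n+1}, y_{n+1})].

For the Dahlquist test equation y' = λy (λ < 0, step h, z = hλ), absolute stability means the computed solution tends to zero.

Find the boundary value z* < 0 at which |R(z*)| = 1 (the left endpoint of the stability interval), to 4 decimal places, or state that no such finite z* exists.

unbounded; (−∞, 0).

Set f=λy, z=hλ:
  y_{n+1} = y_n + z·[3/8·y_n + 5/8·y_{n+1}] ⇒ (1 − 5/8z)y_{n+1} = (1 + 3/8z)y_n
  ⇒ R(z) = (1 + 3/8z)/(1 − 5/8z).

Boundary: |R(x)|=1, x<0.
x=-1.49: |R|=0.2285
x=-2: |R|=0.1111
x=-10: |R|=0.3793
x=-100: |R|=0.5748
θ=5/8≥1/2 ⇒ |1+3/8x|<|1−5/8x| ∀x<0 ⇒ stable on all of ℝ⁻.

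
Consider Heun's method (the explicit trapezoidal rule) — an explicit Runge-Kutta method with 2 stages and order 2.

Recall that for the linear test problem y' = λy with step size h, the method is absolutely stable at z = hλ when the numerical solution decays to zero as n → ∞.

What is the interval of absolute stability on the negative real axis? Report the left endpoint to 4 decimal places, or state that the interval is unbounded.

On y'=λy, z=hλ:
  order 2, 2-stage ⇒ R(z)=1+z+z^2/2
  (e.g. R(-0.56)=0.59680, |R|=0.59680)

Boundary: |R(x)|=1, x<0.
x=-0.56: |R|=0.5968
|R(-2.23)|=1.2565 |R(-1.81)|=0.8281 |R(-0.94)|=0.5018
Bisect:
  x_lo=-2.4360 |R|=1.5310  x_hi=-0.1540 |R|=0.8579
  mid=-1.29497 |R|=0.54350 →hi
  mid=-1.86546 |R|=0.87451 →hi
  mid=-2.15071 |R|=1.16207 →lo
  mid=-2.00809 |R|=1.00812 →lo
  mid=-1.93678 |R|=0.93877 →hi
  mid=-1.97243 |R|=0.97281 →hi
  mid=-1.99026 |R|=0.99031 →hi
  mid=-1.99917 |R|=0.99917 →hi
  mid=-2.00363 |R|=1.00364 →lo
  mid=-2.00140 |R|=1.00140 →lo
  ...
  [-2.00001,-1.99987] ⇒ x*=-2.0000
Interval (-2.0000, 0).

(-2.0000, 0).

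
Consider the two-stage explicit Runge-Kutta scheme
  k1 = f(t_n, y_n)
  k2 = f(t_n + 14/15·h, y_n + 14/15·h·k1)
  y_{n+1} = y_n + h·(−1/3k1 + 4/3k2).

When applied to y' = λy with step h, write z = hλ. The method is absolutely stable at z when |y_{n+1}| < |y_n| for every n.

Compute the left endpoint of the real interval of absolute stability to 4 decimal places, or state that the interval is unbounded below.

With y'=λy (z=hλ):
  k1=λy_n ⇒ h·k1=z·y_n;  k2=λ(1+14/15z)y_n ⇒ h·k2=z(1+14/15z)y_n
  y_{n+1}/y_n = 1 − 1/3z + 4/3z(1+14/15z) = 1 + z + 56/45z²
  Hence R(z) = 1 + z + 56/45z².

Boundary: |R(x)|=1, x<0.
x=-0.72: |R|=0.9251
R=1: x+56/45x²=0 ⇒ x=−45/56=-0.8036; min R=1−1/(4·56/45)=0.7991>−1
Confirm numerically:
  x=-0.629: |R|=0.86335 <1
  x=-0.600: |R|=0.84800 <1
  x=-0.327: |R|=0.80607 <1
  x=-1.121: |R|=1.44282 >1
  x=-1.084: |R|=1.37829 >1
  x=-1.050: |R|=1.32200 >1
Stable set (-0.8036, 0).

z* = -0.8036.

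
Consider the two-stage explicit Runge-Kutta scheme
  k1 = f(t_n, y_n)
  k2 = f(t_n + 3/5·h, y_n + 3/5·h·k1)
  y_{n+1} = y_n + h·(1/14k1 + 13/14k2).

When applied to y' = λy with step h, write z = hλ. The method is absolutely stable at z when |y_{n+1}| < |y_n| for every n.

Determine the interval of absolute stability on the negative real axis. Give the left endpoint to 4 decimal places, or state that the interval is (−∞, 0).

z∈(-1.7949,0).

With y'=λy (z=hλ):
  k1=λy_n ⇒ h·k1=z·y_n;  k2=λ(1+3/5z)y_n ⇒ h·k2=z(1+3/5z)y_n
  y_{n+1}/y_n = 1 + 1/14z + 13/14z(1+3/5z) = 1 + z + 39/70z²
  R(z) = 1 + z + 39/70z².

Need |R(x)|<1, x<0.
x=-1.18: |R|=0.5958
R=1: x+39/70x²=0 ⇒ x=−70/39=-1.7949; min R=1−1/(4·39/70)=0.5513>−1
Confirm numerically:
  x=-1.499: |R|=0.75290 <1
  x=-1.227: |R|=0.61179 <1
  x=-1.157: |R|=0.58882 <1
  x=-0.862: |R|=0.55198 <1
  x=-2.365: |R|=1.75123 >1
  x=-2.332: |R|=1.69787 >1
  x=-2.249: |R|=1.56903 >1
Interval (-1.7949, 0).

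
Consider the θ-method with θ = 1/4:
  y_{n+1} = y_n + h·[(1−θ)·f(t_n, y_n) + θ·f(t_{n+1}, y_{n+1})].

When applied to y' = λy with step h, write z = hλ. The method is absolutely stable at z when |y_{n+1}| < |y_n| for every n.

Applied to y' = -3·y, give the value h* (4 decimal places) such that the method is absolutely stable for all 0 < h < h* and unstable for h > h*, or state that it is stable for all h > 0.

(-4.0000,0); λ=-3 ⇒ h* = (4)/3 = 1.3333.

Test eqn y'=λy, z=hλ:
  y_{n+1} = y_n + z·[3/4·y_n + 1/4·y_{n+1}] ⇒ (1 − 1/4z)y_{n+1} = (1 + 3/4z)y_n
  so R(z) = (1 + 3/4z)/(1 − 1/4z).

Boundary: |R(x)|=1, x<0.
x=-1.77: |R|=0.2270
R=−1: 1+3/4x = −1+1/4x ⇒ -1/2x=2 ⇒ x=2/(-1/2)=-4.0000
Confirm numerically:
  x=-3.579: |R|=0.88890 <1
  x=-2.165: |R|=0.40470 <1
  x=-1.918: |R|=0.29638 <1
  x=-4.421: |R|=1.09999 >1
  x=-4.412: |R|=1.09796 >1
  x=-4.044: |R|=1.01094 >1
So |R|<1 on (-4.0000, 0).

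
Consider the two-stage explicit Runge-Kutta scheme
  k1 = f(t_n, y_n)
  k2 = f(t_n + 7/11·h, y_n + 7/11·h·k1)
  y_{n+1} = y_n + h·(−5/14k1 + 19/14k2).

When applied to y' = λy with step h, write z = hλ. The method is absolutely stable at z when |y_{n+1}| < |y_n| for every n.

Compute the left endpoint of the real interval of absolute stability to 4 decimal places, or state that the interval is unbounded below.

With y'=λy (z=hλ):
  k1=λy_n ⇒ h·k1=z·y_n;  k2=λ(1+7/11z)y_n ⇒ h·k2=z(1+7/11z)y_n
  y_{n+1}/y_n = 1 − 5/14z + 19/14z(1+7/11z) = 1 + z + 19/22z²
  R(z) = 1 + z + 19/22z².

Boundary: |R(x)|=1, x<0.
x=-0.34: |R|=0.7598
R=1: x+19/22x²=0 ⇒ x=−22/19=-1.1579; min R=1−1/(4·19/22)=0.7105>−1
Confirm numerically:
  x=-1.129: |R|=0.97183 <1
  x=-1.006: |R|=0.86803 <1
  x=-0.554: |R|=0.71106 <1
  x=-1.653: |R|=1.70681 >1
  x=-1.485: |R|=1.41951 >1
Stable set (-1.1579, 0).

left endpoint -1.1579.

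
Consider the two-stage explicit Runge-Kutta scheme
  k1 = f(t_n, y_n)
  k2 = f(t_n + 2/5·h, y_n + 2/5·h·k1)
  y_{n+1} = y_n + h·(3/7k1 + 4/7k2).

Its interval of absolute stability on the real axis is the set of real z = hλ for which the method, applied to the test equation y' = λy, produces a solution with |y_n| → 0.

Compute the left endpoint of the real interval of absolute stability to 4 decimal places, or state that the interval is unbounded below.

Set f=λy, z=hλ:
  k1=λy_n ⇒ h·k1=z·y_n;  k2=λ(1+2/5z)y_n ⇒ h·k2=z(1+2/5z)y_n
  y_{n+1}/y_n = 1 + 3/7z + 4/7z(1+2/5z) = 1 + z + 8/35z²
  R(z) = 1 + z + 8/35z².

Solve |R(x)|<1 on ℝ⁻.
x=-0.67: |R|=0.4326
R=1: x+8/35x²=0 ⇒ x=−35/8=-4.3750; min R=1−1/(4·8/35)=-0.0938>−1
Confirm numerically:
  x=-3.044: |R|=0.07393 <1
  x=-2.864: |R|=0.01086 <1
  x=-2.377: |R|=0.08554 <1
  x=-2.179: |R|=0.09373 <1
  x=-4.617: |R|=1.25539 >1
  x=-4.575: |R|=1.20914 >1
Stable set (-4.3750, 0).

left endpoint -4.3750.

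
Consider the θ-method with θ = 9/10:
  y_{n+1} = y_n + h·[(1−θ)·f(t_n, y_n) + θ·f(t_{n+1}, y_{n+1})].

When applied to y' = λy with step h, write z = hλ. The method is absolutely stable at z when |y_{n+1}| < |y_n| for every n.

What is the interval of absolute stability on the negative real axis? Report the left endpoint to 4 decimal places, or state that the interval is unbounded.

Set f=λy, z=hλ:
  y_{n+1} = y_n + z·[1/10·y_n + 9/10·y_{n+1}] ⇒ (1 − 9/10z)y_{n+1} = (1 + 1/10z)y_n
  R(z) = (1 + 1/10z)/(1 − 9/10z).

Solve |R(x)|<1 on ℝ⁻.
x=-0.91: |R|=0.4997
x=-2: |R|=0.2857
x=-10: |R|=0.0000
x=-100: |R|=0.0989
θ=9/10≥1/2 ⇒ |1+1/10x|<|1−9/10x| ∀x<0 ⇒ interval (−∞,0).

interval (−∞, 0).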